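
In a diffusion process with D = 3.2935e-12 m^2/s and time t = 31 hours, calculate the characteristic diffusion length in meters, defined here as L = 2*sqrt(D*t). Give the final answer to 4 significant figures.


t = 31 hr = 111600 s
Diffusion length = 2*sqrt(D*t)
= 2*sqrt(3.2935e-12 * 111600)
= 1.213e-03 m


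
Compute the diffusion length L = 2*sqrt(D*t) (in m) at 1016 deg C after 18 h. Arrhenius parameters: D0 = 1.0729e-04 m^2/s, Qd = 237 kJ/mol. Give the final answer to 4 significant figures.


Step 1: D = D0 * exp(-Qd/(R*T))
T = 1289.15 K
D = 1.0729e-04 * exp(-237e3 / (8.314 * 1289.15)) = 2.67478e-14 m^2/s
Step 2: L = 2*sqrt(D*t)
t = 18 h = 64800 s
L = 2*sqrt(2.67478e-14 * 64800) = 8.326e-05 m


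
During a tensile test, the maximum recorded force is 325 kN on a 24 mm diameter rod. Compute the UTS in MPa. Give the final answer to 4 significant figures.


A0 = pi*(d/2)^2 = pi*(24/2)^2 = 452.389 mm^2
UTS = F_max / A0 = 325*1000 / 452.389
UTS = 718.4 MPa


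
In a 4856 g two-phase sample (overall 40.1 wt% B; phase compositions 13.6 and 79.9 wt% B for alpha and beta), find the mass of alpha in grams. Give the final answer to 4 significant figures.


f_alpha = (C_beta - C0) / (C_beta - C_alpha)
f_alpha = (79.9 - 40.1) / (79.9 - 13.6) = 0.600302
m_alpha = f_alpha * m_total = 0.600302 * 4856 = 2915 g


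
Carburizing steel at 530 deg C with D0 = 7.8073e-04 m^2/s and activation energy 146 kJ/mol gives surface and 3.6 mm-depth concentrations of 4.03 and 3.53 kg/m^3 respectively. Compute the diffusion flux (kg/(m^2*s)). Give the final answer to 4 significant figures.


Step 1: D = D0 * exp(-Qd/(R*T))
T = 530 + 273.15 = 803.15 K
D = 7.8073e-04 * exp(-146e3 / (8.314 * 803.15)) = 2.49301e-13 m^2/s
Step 2: J = D * (C1 - C2) / dx
J = 2.49301e-13 * (4.03 - 3.53) / 3.6e-03
J = 3.463e-11 kg/(m^2*s)


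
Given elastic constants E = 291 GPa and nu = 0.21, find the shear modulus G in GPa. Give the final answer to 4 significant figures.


G = E / (2*(1+nu))
G = 291 / (2*(1+0.21))
G = 120.2 GPa


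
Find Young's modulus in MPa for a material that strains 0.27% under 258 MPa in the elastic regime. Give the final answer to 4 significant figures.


E = sigma / epsilon
epsilon = 0.27% = 2.7e-03
E = 258 / 2.7e-03
E = 95560 MPa


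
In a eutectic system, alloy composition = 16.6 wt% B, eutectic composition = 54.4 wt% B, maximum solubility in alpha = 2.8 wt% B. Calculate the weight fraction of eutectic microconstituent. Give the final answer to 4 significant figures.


f_primary = (C_e - C0) / (C_e - C_alpha_max)
f_primary = (54.4 - 16.6) / (54.4 - 2.8)
f_primary = 0.732558
f_eutectic = 1 - 0.732558 = 0.2674


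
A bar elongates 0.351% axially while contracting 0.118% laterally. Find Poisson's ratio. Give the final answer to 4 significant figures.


nu = -epsilon_lat / epsilon_axial
Lateral strain is contraction (negative), so using magnitudes:
nu = 0.118 / 0.351
nu = 0.3362


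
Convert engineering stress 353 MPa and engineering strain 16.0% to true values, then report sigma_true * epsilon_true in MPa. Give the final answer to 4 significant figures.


sigma_true = sigma_eng * (1 + epsilon_eng)
sigma_true = 353 * (1 + 0.16) = 409.48 MPa
epsilon_true = ln(1 + epsilon_eng)
epsilon_true = ln(1 + 0.16) = 0.14842
sigma_true * epsilon_true = 409.48 * 0.14842 = 60.78 MPa


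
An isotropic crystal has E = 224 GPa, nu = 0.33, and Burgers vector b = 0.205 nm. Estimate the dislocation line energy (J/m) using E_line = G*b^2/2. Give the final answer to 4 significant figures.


Step 1: G = E / (2*(1+nu))
G = 224 / (2*(1+0.33)) = 84.2105 GPa = 8.42105e+10 Pa
Step 2: E_line = G*b^2/2
b = 0.205 nm = 2.05e-10 m
E_line = 0.5 * 8.42105e+10 * (2.05e-10)^2 = 1.769e-09 J/m


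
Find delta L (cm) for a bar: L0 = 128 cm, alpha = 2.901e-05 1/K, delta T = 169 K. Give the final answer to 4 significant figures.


dL = L0 * alpha * dT
dL = 128 * 2.901e-05 * 169
dL = 0.6275 cm


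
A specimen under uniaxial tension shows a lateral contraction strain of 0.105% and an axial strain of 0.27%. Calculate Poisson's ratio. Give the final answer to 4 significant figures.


nu = -epsilon_lat / epsilon_axial
Lateral strain is contraction (negative), so using magnitudes:
nu = 0.105 / 0.27
nu = 0.3889


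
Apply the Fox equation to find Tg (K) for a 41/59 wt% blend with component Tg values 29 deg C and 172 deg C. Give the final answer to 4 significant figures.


1/Tg = w1/Tg1 + w2/Tg2 (in Kelvin)
Tg1 = 302.15 K, Tg2 = 445.15 K
1/Tg = 0.41/302.15 + 0.59/445.15
Tg = 372.8 K


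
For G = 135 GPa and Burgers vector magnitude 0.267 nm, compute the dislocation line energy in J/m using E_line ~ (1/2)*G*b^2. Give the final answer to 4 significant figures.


E = G*b^2/2
b = 0.267 nm = 2.67e-10 m
G = 135 GPa = 1.35e+11 Pa
E = 0.5 * 1.35e+11 * (2.67e-10)^2
E = 4.812e-09 J/m


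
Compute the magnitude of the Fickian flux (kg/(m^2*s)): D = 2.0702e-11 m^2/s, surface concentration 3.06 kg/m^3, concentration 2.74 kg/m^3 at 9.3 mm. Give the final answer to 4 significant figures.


J = -D * (dC/dx) = D * (C1 - C2) / dx
J = 2.0702e-11 * (3.06 - 2.74) / 9.3e-03
J = 7.123e-10 kg/(m^2*s)


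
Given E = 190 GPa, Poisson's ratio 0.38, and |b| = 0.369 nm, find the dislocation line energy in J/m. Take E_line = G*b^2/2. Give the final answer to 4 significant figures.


Step 1: G = E / (2*(1+nu))
G = 190 / (2*(1+0.38)) = 68.8406 GPa = 6.88406e+10 Pa
Step 2: E_line = G*b^2/2
b = 0.369 nm = 3.69e-10 m
E_line = 0.5 * 6.88406e+10 * (3.69e-10)^2 = 4.687e-09 J/m


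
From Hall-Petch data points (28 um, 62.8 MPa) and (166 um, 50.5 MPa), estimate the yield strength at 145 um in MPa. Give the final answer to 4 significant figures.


sigma_y = sigma0 + k / sqrt(d)
1/sqrt(d1) = 1/sqrt(2.8e-05) = 188.982;  1/sqrt(d2) = 77.6151
k = (sigma1 - sigma2) / (1/sqrt(d1) - 1/sqrt(d2)) = (62.8 - 50.5) / (188.982 - 77.6151) = 0.110445 MPa*m^0.5
sigma0 = sigma1 - k/sqrt(d1) = 62.8 - 0.110445*188.982 = 41.9278 MPa
sigma_y(d3) = 41.9278 + 0.110445 / sqrt(1.45e-04) = 51.1 MPa


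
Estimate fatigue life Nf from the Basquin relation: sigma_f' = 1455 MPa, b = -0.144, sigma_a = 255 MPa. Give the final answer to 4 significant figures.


sigma_a = sigma_f' * (2*Nf)^b
2*Nf = (sigma_a / sigma_f')^(1/b)
2*Nf = (255 / 1455)^(1/-0.144)
2*Nf = 178748
Nf = 89370 cycles


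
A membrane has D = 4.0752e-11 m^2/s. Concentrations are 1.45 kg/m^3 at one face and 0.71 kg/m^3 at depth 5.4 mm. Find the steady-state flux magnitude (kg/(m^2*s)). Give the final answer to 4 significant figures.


J = -D * (dC/dx) = D * (C1 - C2) / dx
J = 4.0752e-11 * (1.45 - 0.71) / 5.4e-03
J = 5.585e-09 kg/(m^2*s)


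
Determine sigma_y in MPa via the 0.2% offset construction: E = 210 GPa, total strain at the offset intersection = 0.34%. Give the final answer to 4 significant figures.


Offset strain = 0.002
Elastic strain at yield = total_strain - offset = 3.4e-03 - 0.002 = 1.4e-03
sigma_y = E * elastic_strain = 210000 * 1.4e-03
sigma_y = 294 MPa


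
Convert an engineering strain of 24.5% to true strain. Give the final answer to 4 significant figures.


epsilon_true = ln(1 + epsilon_eng)
epsilon_true = ln(1 + 0.245)
epsilon_true = 0.2191


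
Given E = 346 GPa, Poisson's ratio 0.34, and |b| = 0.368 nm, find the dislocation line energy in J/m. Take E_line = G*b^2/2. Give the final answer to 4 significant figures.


Step 1: G = E / (2*(1+nu))
G = 346 / (2*(1+0.34)) = 129.104 GPa = 1.29104e+11 Pa
Step 2: E_line = G*b^2/2
b = 0.368 nm = 3.68e-10 m
E_line = 0.5 * 1.29104e+11 * (3.68e-10)^2 = 8.742e-09 J/m


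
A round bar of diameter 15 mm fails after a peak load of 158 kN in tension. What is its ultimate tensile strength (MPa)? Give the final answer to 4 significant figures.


A0 = pi*(d/2)^2 = pi*(15/2)^2 = 176.715 mm^2
UTS = F_max / A0 = 158*1000 / 176.715
UTS = 894.1 MPa


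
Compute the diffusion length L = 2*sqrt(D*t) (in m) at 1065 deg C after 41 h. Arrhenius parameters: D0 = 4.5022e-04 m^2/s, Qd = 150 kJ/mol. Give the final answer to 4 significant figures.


Step 1: D = D0 * exp(-Qd/(R*T))
T = 1338.15 K
D = 4.5022e-04 * exp(-150e3 / (8.314 * 1338.15)) = 6.28013e-10 m^2/s
Step 2: L = 2*sqrt(D*t)
t = 41 h = 147600 s
L = 2*sqrt(6.28013e-10 * 147600) = 0.01926 m


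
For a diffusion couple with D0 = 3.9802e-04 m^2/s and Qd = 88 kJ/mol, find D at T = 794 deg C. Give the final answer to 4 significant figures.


D = D0 * exp(-Qd / (R*T))
T = 1067.15 K
D = 3.9802e-04 * exp(-88e3 / (8.314 * 1067.15))
D = 1.96e-08 m^2/s


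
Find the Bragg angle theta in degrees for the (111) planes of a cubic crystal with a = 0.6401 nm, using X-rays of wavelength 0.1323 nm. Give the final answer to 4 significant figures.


d = a / sqrt(h^2+k^2+l^2)
d = 0.6401 / sqrt(3) = 0.369562 nm
lambda = 2*d*sin(theta)  =>  sin(theta) = lambda / (2*d)
sin(theta) = 0.1323 / (2 * 0.369562) = 0.178996
theta = 10.31 deg


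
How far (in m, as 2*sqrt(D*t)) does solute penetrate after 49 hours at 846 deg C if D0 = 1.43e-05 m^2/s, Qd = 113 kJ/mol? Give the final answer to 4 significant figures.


Step 1: D = D0 * exp(-Qd/(R*T))
T = 1119.15 K
D = 1.43e-05 * exp(-113e3 / (8.314 * 1119.15)) = 7.60398e-11 m^2/s
Step 2: L = 2*sqrt(D*t)
t = 49 h = 176400 s
L = 2*sqrt(7.60398e-11 * 176400) = 7.325e-03 m


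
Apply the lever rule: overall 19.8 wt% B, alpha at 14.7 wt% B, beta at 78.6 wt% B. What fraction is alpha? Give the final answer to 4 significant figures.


f_alpha = (C_beta - C0) / (C_beta - C_alpha)
f_alpha = (78.6 - 19.8) / (78.6 - 14.7)
f_alpha = 0.9202


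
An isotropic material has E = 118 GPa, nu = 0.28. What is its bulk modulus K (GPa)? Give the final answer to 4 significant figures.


K = E / (3*(1-2*nu))
K = 118 / (3*(1-2*0.28))
K = 89.39 GPa


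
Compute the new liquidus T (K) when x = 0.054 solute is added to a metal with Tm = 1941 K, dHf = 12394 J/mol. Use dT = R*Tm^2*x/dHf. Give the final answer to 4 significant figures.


dT = R*Tm^2*x / dHf
dT = 8.314 * 1941^2 * 0.054 / 12394
dT = 136.472 K
T_new = 1941 - 136.472 = 1805 K


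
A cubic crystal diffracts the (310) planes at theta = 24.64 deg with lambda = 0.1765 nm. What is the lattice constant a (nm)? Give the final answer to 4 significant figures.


d = lambda / (2*sin(theta))
d = 0.1765 / (2*sin(24.64 deg))
d = 0.211674 nm
a = d * sqrt(h^2+k^2+l^2) = 0.211674 * sqrt(10)
a = 0.6694 nm


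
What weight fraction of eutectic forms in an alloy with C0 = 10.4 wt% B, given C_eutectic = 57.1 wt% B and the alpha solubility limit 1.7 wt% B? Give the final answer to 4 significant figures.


f_primary = (C_e - C0) / (C_e - C_alpha_max)
f_primary = (57.1 - 10.4) / (57.1 - 1.7)
f_primary = 0.84296
f_eutectic = 1 - 0.84296 = 0.157


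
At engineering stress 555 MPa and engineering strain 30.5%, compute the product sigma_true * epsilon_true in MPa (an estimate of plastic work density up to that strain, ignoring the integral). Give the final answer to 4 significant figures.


sigma_true = sigma_eng * (1 + epsilon_eng)
sigma_true = 555 * (1 + 0.305) = 724.275 MPa
epsilon_true = ln(1 + epsilon_eng)
epsilon_true = ln(1 + 0.305) = 0.266203
sigma_true * epsilon_true = 724.275 * 0.266203 = 192.8 MPa


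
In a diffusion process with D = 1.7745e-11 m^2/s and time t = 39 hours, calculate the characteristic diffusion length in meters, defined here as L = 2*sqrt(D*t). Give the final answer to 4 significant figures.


t = 39 hr = 140400 s
Diffusion length = 2*sqrt(D*t)
= 2*sqrt(1.7745e-11 * 140400)
= 3.157e-03 m


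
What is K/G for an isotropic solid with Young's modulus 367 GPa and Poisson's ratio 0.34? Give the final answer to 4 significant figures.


G = E / (2*(1+nu))
G = 367 / (2*(1+0.34)) = 136.94 GPa
K = E / (3*(1-2*nu))
K = 367 / (3*(1-2*0.34)) = 382.292 GPa
K/G = 382.292 / 136.94 = 2.792


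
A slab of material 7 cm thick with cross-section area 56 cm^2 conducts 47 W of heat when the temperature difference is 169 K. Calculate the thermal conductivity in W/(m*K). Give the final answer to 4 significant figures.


k = Q*L / (A*dT)
L = 0.07 m, A = 5.6e-03 m^2
k = 47 * 0.07 / (5.6e-03 * 169)
k = 3.476 W/(m*K)


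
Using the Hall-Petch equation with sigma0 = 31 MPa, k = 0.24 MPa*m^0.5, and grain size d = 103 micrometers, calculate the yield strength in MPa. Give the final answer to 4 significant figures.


sigma_y = sigma0 + k / sqrt(d)
d = 103 um = 1.03e-04 m
sigma_y = 31 + 0.24 / sqrt(1.03e-04)
sigma_y = 54.65 MPa


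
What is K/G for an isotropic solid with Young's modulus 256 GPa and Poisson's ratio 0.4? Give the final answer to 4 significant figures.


G = E / (2*(1+nu))
G = 256 / (2*(1+0.4)) = 91.4286 GPa
K = E / (3*(1-2*nu))
K = 256 / (3*(1-2*0.4)) = 426.667 GPa
K/G = 426.667 / 91.4286 = 4.667


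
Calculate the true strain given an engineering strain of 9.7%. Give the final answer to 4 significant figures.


epsilon_true = ln(1 + epsilon_eng)
epsilon_true = ln(1 + 0.097)
epsilon_true = 0.09258


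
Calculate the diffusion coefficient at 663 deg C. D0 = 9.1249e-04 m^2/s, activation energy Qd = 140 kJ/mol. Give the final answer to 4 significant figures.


D = D0 * exp(-Qd / (R*T))
T = 936.15 K
D = 9.1249e-04 * exp(-140e3 / (8.314 * 936.15))
D = 1.407e-11 m^2/s


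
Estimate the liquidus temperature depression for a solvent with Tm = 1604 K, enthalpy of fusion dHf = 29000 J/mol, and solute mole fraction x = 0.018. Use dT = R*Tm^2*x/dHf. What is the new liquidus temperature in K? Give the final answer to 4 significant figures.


dT = R*Tm^2*x / dHf
dT = 8.314 * 1604^2 * 0.018 / 29000
dT = 13.2768 K
T_new = 1604 - 13.2768 = 1591 K


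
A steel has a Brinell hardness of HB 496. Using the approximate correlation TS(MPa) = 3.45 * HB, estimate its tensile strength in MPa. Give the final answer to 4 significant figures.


TS (MPa) = 3.45 * HB
TS = 3.45 * 496
TS = 1711 MPa


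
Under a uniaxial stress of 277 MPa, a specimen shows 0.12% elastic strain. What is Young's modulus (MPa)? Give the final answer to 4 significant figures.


E = sigma / epsilon
epsilon = 0.12% = 1.2e-03
E = 277 / 1.2e-03
E = 230800 MPa


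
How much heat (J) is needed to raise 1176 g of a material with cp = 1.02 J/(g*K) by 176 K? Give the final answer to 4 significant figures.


Q = m * cp * dT
Q = 1176 * 1.02 * 176
Q = 211100 J


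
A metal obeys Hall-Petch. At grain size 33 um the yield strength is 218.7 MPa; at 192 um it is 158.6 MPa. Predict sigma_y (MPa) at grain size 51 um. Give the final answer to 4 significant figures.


sigma_y = sigma0 + k / sqrt(d)
1/sqrt(d1) = 1/sqrt(3.3e-05) = 174.078;  1/sqrt(d2) = 72.1688
k = (sigma1 - sigma2) / (1/sqrt(d1) - 1/sqrt(d2)) = (218.7 - 158.6) / (174.078 - 72.1688) = 0.589743 MPa*m^0.5
sigma0 = sigma1 - k/sqrt(d1) = 218.7 - 0.589743*174.078 = 116.039 MPa
sigma_y(d3) = 116.039 + 0.589743 / sqrt(5.1e-05) = 198.6 MPa


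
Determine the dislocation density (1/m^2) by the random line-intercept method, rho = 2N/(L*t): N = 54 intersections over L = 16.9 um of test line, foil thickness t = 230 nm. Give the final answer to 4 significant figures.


rho = 2N / (L * t)
L = 16.9 um = 1.69e-05 m, t = 230 nm = 2.3e-07 m
rho = 2 * 54 / (1.69e-05 * 2.3e-07)
rho = 2.778e+13 1/m^2


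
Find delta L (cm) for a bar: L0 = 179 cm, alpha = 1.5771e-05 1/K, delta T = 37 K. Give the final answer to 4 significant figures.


dL = L0 * alpha * dT
dL = 179 * 1.5771e-05 * 37
dL = 0.1045 cm


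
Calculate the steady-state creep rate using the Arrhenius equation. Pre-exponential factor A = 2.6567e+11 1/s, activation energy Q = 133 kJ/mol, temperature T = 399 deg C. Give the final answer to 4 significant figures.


rate = A * exp(-Q / (R*T))
T = 399 + 273.15 = 672.15 K
rate = 2.6567e+11 * exp(-133e3 / (8.314 * 672.15))
rate = 12.25 1/s


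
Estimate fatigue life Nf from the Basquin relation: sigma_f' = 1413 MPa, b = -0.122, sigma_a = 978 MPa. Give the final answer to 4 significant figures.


sigma_a = sigma_f' * (2*Nf)^b
2*Nf = (sigma_a / sigma_f')^(1/b)
2*Nf = (978 / 1413)^(1/-0.122)
2*Nf = 20.4109
Nf = 10.21 cycles


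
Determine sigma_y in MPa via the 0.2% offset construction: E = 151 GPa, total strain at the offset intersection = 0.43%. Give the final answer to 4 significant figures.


Offset strain = 0.002
Elastic strain at yield = total_strain - offset = 4.3e-03 - 0.002 = 2.3e-03
sigma_y = E * elastic_strain = 151000 * 2.3e-03
sigma_y = 347.3 MPa


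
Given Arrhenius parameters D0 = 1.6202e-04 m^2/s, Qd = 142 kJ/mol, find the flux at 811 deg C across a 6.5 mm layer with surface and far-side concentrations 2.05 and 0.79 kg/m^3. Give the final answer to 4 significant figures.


Step 1: D = D0 * exp(-Qd/(R*T))
T = 811 + 273.15 = 1084.15 K
D = 1.6202e-04 * exp(-142e3 / (8.314 * 1084.15)) = 2.33197e-11 m^2/s
Step 2: J = D * (C1 - C2) / dx
J = 2.33197e-11 * (2.05 - 0.79) / 6.5e-03
J = 4.52e-09 kg/(m^2*s)


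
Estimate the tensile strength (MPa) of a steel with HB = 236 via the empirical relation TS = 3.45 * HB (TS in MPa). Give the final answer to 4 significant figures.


TS (MPa) = 3.45 * HB
TS = 3.45 * 236
TS = 814.2 MPa


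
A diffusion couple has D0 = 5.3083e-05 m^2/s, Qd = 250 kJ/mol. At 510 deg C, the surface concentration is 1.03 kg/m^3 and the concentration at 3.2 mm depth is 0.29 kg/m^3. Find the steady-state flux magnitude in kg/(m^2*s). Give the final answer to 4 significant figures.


Step 1: D = D0 * exp(-Qd/(R*T))
T = 510 + 273.15 = 783.15 K
D = 5.3083e-05 * exp(-250e3 / (8.314 * 783.15)) = 1.12156e-21 m^2/s
Step 2: J = D * (C1 - C2) / dx
J = 1.12156e-21 * (1.03 - 0.29) / 3.2e-03
J = 2.594e-19 kg/(m^2*s)


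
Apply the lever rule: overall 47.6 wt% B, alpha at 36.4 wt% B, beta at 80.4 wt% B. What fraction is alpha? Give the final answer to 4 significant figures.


f_alpha = (C_beta - C0) / (C_beta - C_alpha)
f_alpha = (80.4 - 47.6) / (80.4 - 36.4)
f_alpha = 0.7455


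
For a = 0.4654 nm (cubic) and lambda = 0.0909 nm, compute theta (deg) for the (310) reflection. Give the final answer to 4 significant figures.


d = a / sqrt(h^2+k^2+l^2)
d = 0.4654 / sqrt(10) = 0.147172 nm
lambda = 2*d*sin(theta)  =>  sin(theta) = lambda / (2*d)
sin(theta) = 0.0909 / (2 * 0.147172) = 0.308821
theta = 17.99 deg


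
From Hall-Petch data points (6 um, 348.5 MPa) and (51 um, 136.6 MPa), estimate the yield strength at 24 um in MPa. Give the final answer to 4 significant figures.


sigma_y = sigma0 + k / sqrt(d)
1/sqrt(d1) = 1/sqrt(6e-06) = 408.248;  1/sqrt(d2) = 140.028
k = (sigma1 - sigma2) / (1/sqrt(d1) - 1/sqrt(d2)) = (348.5 - 136.6) / (408.248 - 140.028) = 0.790022 MPa*m^0.5
sigma0 = sigma1 - k/sqrt(d1) = 348.5 - 0.790022*408.248 = 25.9748 MPa
sigma_y(d3) = 25.9748 + 0.790022 / sqrt(2.4e-05) = 187.2 MPa


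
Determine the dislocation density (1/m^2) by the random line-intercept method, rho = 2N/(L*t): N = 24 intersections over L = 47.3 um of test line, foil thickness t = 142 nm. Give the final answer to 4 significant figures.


rho = 2N / (L * t)
L = 47.3 um = 4.73e-05 m, t = 142 nm = 1.42e-07 m
rho = 2 * 24 / (4.73e-05 * 1.42e-07)
rho = 7.146e+12 1/m^2


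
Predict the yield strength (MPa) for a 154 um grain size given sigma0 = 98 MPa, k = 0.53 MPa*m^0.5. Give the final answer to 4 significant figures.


sigma_y = sigma0 + k / sqrt(d)
d = 154 um = 1.54e-04 m
sigma_y = 98 + 0.53 / sqrt(1.54e-04)
sigma_y = 140.7 MPa


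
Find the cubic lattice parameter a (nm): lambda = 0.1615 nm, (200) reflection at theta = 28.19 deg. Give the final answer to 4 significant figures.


d = lambda / (2*sin(theta))
d = 0.1615 / (2*sin(28.19 deg))
d = 0.170937 nm
a = d * sqrt(h^2+k^2+l^2) = 0.170937 * sqrt(4)
a = 0.3419 nm


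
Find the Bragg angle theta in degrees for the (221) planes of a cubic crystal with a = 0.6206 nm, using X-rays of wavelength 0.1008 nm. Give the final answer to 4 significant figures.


d = a / sqrt(h^2+k^2+l^2)
d = 0.6206 / sqrt(9) = 0.206867 nm
lambda = 2*d*sin(theta)  =>  sin(theta) = lambda / (2*d)
sin(theta) = 0.1008 / (2 * 0.206867) = 0.243635
theta = 14.1 deg


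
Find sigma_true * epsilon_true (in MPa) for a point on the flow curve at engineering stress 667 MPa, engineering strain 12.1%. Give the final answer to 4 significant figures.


sigma_true = sigma_eng * (1 + epsilon_eng)
sigma_true = 667 * (1 + 0.121) = 747.707 MPa
epsilon_true = ln(1 + epsilon_eng)
epsilon_true = ln(1 + 0.121) = 0.114221
sigma_true * epsilon_true = 747.707 * 0.114221 = 85.4 MPa


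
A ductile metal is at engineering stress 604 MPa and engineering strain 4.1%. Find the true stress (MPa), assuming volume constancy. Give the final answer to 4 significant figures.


sigma_true = sigma_eng * (1 + epsilon_eng)
sigma_true = 604 * (1 + 0.041)
sigma_true = 628.8 MPa


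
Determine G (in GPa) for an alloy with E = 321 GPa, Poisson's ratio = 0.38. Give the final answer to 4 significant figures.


G = E / (2*(1+nu))
G = 321 / (2*(1+0.38))
G = 116.3 GPa


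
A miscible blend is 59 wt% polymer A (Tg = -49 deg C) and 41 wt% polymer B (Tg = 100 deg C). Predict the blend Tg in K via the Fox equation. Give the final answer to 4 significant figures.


1/Tg = w1/Tg1 + w2/Tg2 (in Kelvin)
Tg1 = 224.15 K, Tg2 = 373.15 K
1/Tg = 0.59/224.15 + 0.41/373.15
Tg = 268 K


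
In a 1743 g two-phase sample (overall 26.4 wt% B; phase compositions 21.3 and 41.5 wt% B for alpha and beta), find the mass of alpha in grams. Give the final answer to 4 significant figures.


f_alpha = (C_beta - C0) / (C_beta - C_alpha)
f_alpha = (41.5 - 26.4) / (41.5 - 21.3) = 0.747525
m_alpha = f_alpha * m_total = 0.747525 * 1743 = 1303 g


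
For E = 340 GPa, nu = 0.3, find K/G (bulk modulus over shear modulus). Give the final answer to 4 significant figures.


G = E / (2*(1+nu))
G = 340 / (2*(1+0.3)) = 130.769 GPa
K = E / (3*(1-2*nu))
K = 340 / (3*(1-2*0.3)) = 283.333 GPa
K/G = 283.333 / 130.769 = 2.167


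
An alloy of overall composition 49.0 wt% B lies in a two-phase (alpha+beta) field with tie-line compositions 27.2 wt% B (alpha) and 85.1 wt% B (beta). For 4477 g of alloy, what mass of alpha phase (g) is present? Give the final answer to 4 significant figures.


f_alpha = (C_beta - C0) / (C_beta - C_alpha)
f_alpha = (85.1 - 49.0) / (85.1 - 27.2) = 0.623489
m_alpha = f_alpha * m_total = 0.623489 * 4477 = 2791 g


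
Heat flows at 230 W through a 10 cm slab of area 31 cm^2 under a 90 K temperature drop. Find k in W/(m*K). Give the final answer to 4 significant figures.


k = Q*L / (A*dT)
L = 0.1 m, A = 3.1e-03 m^2
k = 230 * 0.1 / (3.1e-03 * 90)
k = 82.44 W/(m*K)


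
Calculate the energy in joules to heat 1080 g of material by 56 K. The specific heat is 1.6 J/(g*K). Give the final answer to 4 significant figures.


Q = m * cp * dT
Q = 1080 * 1.6 * 56
Q = 96770 J


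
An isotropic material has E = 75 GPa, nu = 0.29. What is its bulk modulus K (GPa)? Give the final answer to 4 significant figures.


K = E / (3*(1-2*nu))
K = 75 / (3*(1-2*0.29))
K = 59.52 GPa


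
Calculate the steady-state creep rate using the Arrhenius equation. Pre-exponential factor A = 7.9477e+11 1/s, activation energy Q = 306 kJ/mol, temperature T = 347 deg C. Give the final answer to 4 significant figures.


rate = A * exp(-Q / (R*T))
T = 347 + 273.15 = 620.15 K
rate = 7.9477e+11 * exp(-306e3 / (8.314 * 620.15))
rate = 1.334e-14 1/s


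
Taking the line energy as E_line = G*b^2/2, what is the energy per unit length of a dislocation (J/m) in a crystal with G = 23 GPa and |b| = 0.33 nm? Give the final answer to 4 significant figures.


E = G*b^2/2
b = 0.33 nm = 3.3e-10 m
G = 23 GPa = 2.3e+10 Pa
E = 0.5 * 2.3e+10 * (3.3e-10)^2
E = 1.252e-09 J/m


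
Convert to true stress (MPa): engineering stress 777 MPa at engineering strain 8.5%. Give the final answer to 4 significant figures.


sigma_true = sigma_eng * (1 + epsilon_eng)
sigma_true = 777 * (1 + 0.085)
sigma_true = 843 MPa


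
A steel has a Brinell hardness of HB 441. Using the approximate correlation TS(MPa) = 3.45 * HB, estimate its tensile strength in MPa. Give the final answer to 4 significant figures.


TS (MPa) = 3.45 * HB
TS = 3.45 * 441
TS = 1521 MPa


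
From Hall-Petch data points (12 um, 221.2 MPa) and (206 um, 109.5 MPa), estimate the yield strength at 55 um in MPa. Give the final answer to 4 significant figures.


sigma_y = sigma0 + k / sqrt(d)
1/sqrt(d1) = 1/sqrt(1.2e-05) = 288.675;  1/sqrt(d2) = 69.6733
k = (sigma1 - sigma2) / (1/sqrt(d1) - 1/sqrt(d2)) = (221.2 - 109.5) / (288.675 - 69.6733) = 0.510041 MPa*m^0.5
sigma0 = sigma1 - k/sqrt(d1) = 221.2 - 0.510041*288.675 = 73.9637 MPa
sigma_y(d3) = 73.9637 + 0.510041 / sqrt(5.5e-05) = 142.7 MPa


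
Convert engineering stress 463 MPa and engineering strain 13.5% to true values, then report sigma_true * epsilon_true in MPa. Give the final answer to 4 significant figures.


sigma_true = sigma_eng * (1 + epsilon_eng)
sigma_true = 463 * (1 + 0.135) = 525.505 MPa
epsilon_true = ln(1 + epsilon_eng)
epsilon_true = ln(1 + 0.135) = 0.126633
sigma_true * epsilon_true = 525.505 * 0.126633 = 66.55 MPa


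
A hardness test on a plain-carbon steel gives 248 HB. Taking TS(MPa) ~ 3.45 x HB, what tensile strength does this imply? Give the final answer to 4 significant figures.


TS (MPa) = 3.45 * HB
TS = 3.45 * 248
TS = 855.6 MPa


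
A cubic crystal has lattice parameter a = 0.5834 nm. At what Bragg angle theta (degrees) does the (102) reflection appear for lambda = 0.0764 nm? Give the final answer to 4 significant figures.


d = a / sqrt(h^2+k^2+l^2)
d = 0.5834 / sqrt(5) = 0.260904 nm
lambda = 2*d*sin(theta)  =>  sin(theta) = lambda / (2*d)
sin(theta) = 0.0764 / (2 * 0.260904) = 0.146414
theta = 8.419 deg


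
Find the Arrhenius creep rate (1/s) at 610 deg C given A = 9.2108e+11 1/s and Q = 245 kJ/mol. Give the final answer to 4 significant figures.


rate = A * exp(-Q / (R*T))
T = 610 + 273.15 = 883.15 K
rate = 9.2108e+11 * exp(-245e3 / (8.314 * 883.15))
rate = 2.972e-03 1/s


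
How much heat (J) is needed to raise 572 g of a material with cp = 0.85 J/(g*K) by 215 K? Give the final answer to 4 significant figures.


Q = m * cp * dT
Q = 572 * 0.85 * 215
Q = 104500 J


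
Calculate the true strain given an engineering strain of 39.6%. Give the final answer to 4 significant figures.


epsilon_true = ln(1 + epsilon_eng)
epsilon_true = ln(1 + 0.396)
epsilon_true = 0.3336


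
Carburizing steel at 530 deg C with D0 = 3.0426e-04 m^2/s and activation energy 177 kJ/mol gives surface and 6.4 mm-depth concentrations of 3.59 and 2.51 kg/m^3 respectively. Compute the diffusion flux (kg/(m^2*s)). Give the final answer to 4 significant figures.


Step 1: D = D0 * exp(-Qd/(R*T))
T = 530 + 273.15 = 803.15 K
D = 3.0426e-04 * exp(-177e3 / (8.314 * 803.15)) = 9.35927e-16 m^2/s
Step 2: J = D * (C1 - C2) / dx
J = 9.35927e-16 * (3.59 - 2.51) / 6.4e-03
J = 1.579e-13 kg/(m^2*s)


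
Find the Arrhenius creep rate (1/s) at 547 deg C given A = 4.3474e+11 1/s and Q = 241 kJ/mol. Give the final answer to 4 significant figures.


rate = A * exp(-Q / (R*T))
T = 547 + 273.15 = 820.15 K
rate = 4.3474e+11 * exp(-241e3 / (8.314 * 820.15))
rate = 1.944e-04 1/s


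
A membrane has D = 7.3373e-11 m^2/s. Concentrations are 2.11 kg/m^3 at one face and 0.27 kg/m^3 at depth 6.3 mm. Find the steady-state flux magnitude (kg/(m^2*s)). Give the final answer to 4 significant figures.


J = -D * (dC/dx) = D * (C1 - C2) / dx
J = 7.3373e-11 * (2.11 - 0.27) / 6.3e-03
J = 2.143e-08 kg/(m^2*s)


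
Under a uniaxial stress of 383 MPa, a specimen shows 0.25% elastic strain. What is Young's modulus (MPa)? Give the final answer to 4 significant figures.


E = sigma / epsilon
epsilon = 0.25% = 2.5e-03
E = 383 / 2.5e-03
E = 153200 MPa


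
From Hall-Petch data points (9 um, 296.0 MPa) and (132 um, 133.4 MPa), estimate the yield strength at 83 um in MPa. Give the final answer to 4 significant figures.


sigma_y = sigma0 + k / sqrt(d)
1/sqrt(d1) = 1/sqrt(9e-06) = 333.333;  1/sqrt(d2) = 87.0388
k = (sigma1 - sigma2) / (1/sqrt(d1) - 1/sqrt(d2)) = (296.0 - 133.4) / (333.333 - 87.0388) = 0.660185 MPa*m^0.5
sigma0 = sigma1 - k/sqrt(d1) = 296.0 - 0.660185*333.333 = 75.9382 MPa
sigma_y(d3) = 75.9382 + 0.660185 / sqrt(8.3e-05) = 148.4 MPa


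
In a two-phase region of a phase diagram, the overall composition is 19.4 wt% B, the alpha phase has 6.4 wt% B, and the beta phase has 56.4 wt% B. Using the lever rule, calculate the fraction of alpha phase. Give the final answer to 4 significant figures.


f_alpha = (C_beta - C0) / (C_beta - C_alpha)
f_alpha = (56.4 - 19.4) / (56.4 - 6.4)
f_alpha = 0.74


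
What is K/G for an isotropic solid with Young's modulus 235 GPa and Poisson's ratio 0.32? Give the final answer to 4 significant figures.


G = E / (2*(1+nu))
G = 235 / (2*(1+0.32)) = 89.0152 GPa
K = E / (3*(1-2*nu))
K = 235 / (3*(1-2*0.32)) = 217.593 GPa
K/G = 217.593 / 89.0152 = 2.444


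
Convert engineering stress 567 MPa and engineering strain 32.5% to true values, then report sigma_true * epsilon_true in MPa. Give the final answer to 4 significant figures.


sigma_true = sigma_eng * (1 + epsilon_eng)
sigma_true = 567 * (1 + 0.325) = 751.275 MPa
epsilon_true = ln(1 + epsilon_eng)
epsilon_true = ln(1 + 0.325) = 0.281412
sigma_true * epsilon_true = 751.275 * 0.281412 = 211.4 MPa


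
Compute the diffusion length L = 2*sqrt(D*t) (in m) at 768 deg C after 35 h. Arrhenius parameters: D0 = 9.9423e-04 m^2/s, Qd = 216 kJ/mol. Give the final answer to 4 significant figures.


Step 1: D = D0 * exp(-Qd/(R*T))
T = 1041.15 K
D = 9.9423e-04 * exp(-216e3 / (8.314 * 1041.15)) = 1.44659e-14 m^2/s
Step 2: L = 2*sqrt(D*t)
t = 35 h = 126000 s
L = 2*sqrt(1.44659e-14 * 126000) = 8.539e-05 m


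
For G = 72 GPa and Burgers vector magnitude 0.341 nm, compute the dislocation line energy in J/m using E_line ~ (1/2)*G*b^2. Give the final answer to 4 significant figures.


E = G*b^2/2
b = 0.341 nm = 3.41e-10 m
G = 72 GPa = 7.2e+10 Pa
E = 0.5 * 7.2e+10 * (3.41e-10)^2
E = 4.186e-09 J/m


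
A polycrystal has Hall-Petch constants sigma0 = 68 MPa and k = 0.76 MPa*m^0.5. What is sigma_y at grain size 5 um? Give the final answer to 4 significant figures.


sigma_y = sigma0 + k / sqrt(d)
d = 5 um = 5e-06 m
sigma_y = 68 + 0.76 / sqrt(5e-06)
sigma_y = 407.9 MPa


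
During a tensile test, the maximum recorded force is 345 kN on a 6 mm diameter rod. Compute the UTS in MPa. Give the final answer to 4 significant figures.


A0 = pi*(d/2)^2 = pi*(6/2)^2 = 28.2743 mm^2
UTS = F_max / A0 = 345*1000 / 28.2743
UTS = 12200 MPa


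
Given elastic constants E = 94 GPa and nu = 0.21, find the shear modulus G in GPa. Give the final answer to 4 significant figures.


G = E / (2*(1+nu))
G = 94 / (2*(1+0.21))
G = 38.84 GPa


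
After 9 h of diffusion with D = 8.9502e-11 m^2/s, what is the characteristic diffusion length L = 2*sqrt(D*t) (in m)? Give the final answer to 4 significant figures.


t = 9 hr = 32400 s
Diffusion length = 2*sqrt(D*t)
= 2*sqrt(8.9502e-11 * 32400)
= 3.406e-03 m


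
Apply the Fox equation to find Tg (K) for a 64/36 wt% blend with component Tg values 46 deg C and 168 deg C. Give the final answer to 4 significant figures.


1/Tg = w1/Tg1 + w2/Tg2 (in Kelvin)
Tg1 = 319.15 K, Tg2 = 441.15 K
1/Tg = 0.64/319.15 + 0.36/441.15
Tg = 354.4 K


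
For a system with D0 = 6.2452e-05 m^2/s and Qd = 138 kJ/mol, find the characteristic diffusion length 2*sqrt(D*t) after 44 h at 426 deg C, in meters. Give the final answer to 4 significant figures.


Step 1: D = D0 * exp(-Qd/(R*T))
T = 699.15 K
D = 6.2452e-05 * exp(-138e3 / (8.314 * 699.15)) = 3.0547e-15 m^2/s
Step 2: L = 2*sqrt(D*t)
t = 44 h = 158400 s
L = 2*sqrt(3.0547e-15 * 158400) = 4.399e-05 m


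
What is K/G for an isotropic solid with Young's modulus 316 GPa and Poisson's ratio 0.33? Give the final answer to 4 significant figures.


G = E / (2*(1+nu))
G = 316 / (2*(1+0.33)) = 118.797 GPa
K = E / (3*(1-2*nu))
K = 316 / (3*(1-2*0.33)) = 309.804 GPa
K/G = 309.804 / 118.797 = 2.608


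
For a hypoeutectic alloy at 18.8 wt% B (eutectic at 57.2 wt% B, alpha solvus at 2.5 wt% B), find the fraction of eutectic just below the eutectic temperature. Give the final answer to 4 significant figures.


f_primary = (C_e - C0) / (C_e - C_alpha_max)
f_primary = (57.2 - 18.8) / (57.2 - 2.5)
f_primary = 0.702011
f_eutectic = 1 - 0.702011 = 0.298


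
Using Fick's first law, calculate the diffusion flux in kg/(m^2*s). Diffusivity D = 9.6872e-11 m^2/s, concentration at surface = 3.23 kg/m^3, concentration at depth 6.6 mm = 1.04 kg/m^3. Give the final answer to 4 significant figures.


J = -D * (dC/dx) = D * (C1 - C2) / dx
J = 9.6872e-11 * (3.23 - 1.04) / 6.6e-03
J = 3.214e-08 kg/(m^2*s)


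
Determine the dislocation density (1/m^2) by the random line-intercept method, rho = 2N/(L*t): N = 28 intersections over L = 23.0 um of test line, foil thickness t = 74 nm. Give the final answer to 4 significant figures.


rho = 2N / (L * t)
L = 23.0 um = 2.3e-05 m, t = 74 nm = 7.4e-08 m
rho = 2 * 28 / (2.3e-05 * 7.4e-08)
rho = 3.29e+13 1/m^2


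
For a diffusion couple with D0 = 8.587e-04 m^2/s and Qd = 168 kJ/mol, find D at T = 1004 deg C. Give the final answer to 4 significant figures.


D = D0 * exp(-Qd / (R*T))
T = 1277.15 K
D = 8.587e-04 * exp(-168e3 / (8.314 * 1277.15))
D = 1.155e-10 m^2/s


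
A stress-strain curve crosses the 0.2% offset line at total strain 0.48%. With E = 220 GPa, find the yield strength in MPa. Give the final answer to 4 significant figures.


Offset strain = 0.002
Elastic strain at yield = total_strain - offset = 4.8e-03 - 0.002 = 2.8e-03
sigma_y = E * elastic_strain = 220000 * 2.8e-03
sigma_y = 616 MPa


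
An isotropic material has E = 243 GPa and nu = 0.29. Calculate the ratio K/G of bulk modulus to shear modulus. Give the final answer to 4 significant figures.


G = E / (2*(1+nu))
G = 243 / (2*(1+0.29)) = 94.186 GPa
K = E / (3*(1-2*nu))
K = 243 / (3*(1-2*0.29)) = 192.857 GPa
K/G = 192.857 / 94.186 = 2.048


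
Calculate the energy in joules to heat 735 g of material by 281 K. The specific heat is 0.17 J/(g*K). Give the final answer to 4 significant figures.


Q = m * cp * dT
Q = 735 * 0.17 * 281
Q = 35110 J


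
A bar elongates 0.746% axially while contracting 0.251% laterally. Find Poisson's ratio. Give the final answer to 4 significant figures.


nu = -epsilon_lat / epsilon_axial
Lateral strain is contraction (negative), so using magnitudes:
nu = 0.251 / 0.746
nu = 0.3365


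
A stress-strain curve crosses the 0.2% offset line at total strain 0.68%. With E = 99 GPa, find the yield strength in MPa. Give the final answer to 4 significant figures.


Offset strain = 0.002
Elastic strain at yield = total_strain - offset = 6.8e-03 - 0.002 = 4.8e-03
sigma_y = E * elastic_strain = 99000 * 4.8e-03
sigma_y = 475.2 MPa


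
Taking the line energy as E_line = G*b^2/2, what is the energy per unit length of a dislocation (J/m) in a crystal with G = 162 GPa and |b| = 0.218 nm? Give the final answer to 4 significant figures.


E = G*b^2/2
b = 0.218 nm = 2.18e-10 m
G = 162 GPa = 1.62e+11 Pa
E = 0.5 * 1.62e+11 * (2.18e-10)^2
E = 3.849e-09 J/m


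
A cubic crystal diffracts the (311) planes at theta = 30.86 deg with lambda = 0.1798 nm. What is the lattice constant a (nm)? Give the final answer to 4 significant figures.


d = lambda / (2*sin(theta))
d = 0.1798 / (2*sin(30.86 deg))
d = 0.175263 nm
a = d * sqrt(h^2+k^2+l^2) = 0.175263 * sqrt(11)
a = 0.5813 nm


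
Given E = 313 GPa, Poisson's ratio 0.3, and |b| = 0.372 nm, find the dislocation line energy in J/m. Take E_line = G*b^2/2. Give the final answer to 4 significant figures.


Step 1: G = E / (2*(1+nu))
G = 313 / (2*(1+0.3)) = 120.385 GPa = 1.20385e+11 Pa
Step 2: E_line = G*b^2/2
b = 0.372 nm = 3.72e-10 m
E_line = 0.5 * 1.20385e+11 * (3.72e-10)^2 = 8.33e-09 J/m


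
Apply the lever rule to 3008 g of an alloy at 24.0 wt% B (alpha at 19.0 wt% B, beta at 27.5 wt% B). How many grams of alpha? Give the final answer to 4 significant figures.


f_alpha = (C_beta - C0) / (C_beta - C_alpha)
f_alpha = (27.5 - 24.0) / (27.5 - 19.0) = 0.411765
m_alpha = f_alpha * m_total = 0.411765 * 3008 = 1239 g


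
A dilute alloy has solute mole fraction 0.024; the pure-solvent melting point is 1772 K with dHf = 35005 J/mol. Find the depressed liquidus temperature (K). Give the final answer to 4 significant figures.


dT = R*Tm^2*x / dHf
dT = 8.314 * 1772^2 * 0.024 / 35005
dT = 17.8986 K
T_new = 1772 - 17.8986 = 1754 K


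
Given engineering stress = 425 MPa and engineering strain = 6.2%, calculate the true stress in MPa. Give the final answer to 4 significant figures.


sigma_true = sigma_eng * (1 + epsilon_eng)
sigma_true = 425 * (1 + 0.062)
sigma_true = 451.4 MPa


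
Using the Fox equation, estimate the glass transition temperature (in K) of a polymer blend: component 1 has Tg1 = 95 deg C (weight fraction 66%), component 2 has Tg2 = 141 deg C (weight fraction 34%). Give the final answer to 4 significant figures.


1/Tg = w1/Tg1 + w2/Tg2 (in Kelvin)
Tg1 = 368.15 K, Tg2 = 414.15 K
1/Tg = 0.66/368.15 + 0.34/414.15
Tg = 382.6 K


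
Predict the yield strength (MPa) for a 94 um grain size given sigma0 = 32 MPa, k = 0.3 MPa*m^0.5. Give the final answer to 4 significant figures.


sigma_y = sigma0 + k / sqrt(d)
d = 94 um = 9.4e-05 m
sigma_y = 32 + 0.3 / sqrt(9.4e-05)
sigma_y = 62.94 MPa


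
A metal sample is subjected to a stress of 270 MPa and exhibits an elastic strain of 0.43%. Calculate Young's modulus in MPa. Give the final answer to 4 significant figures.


E = sigma / epsilon
epsilon = 0.43% = 4.3e-03
E = 270 / 4.3e-03
E = 62790 MPa


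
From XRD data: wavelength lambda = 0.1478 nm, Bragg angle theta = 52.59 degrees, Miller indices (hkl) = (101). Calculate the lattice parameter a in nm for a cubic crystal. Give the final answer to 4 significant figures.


d = lambda / (2*sin(theta))
d = 0.1478 / (2*sin(52.59 deg))
d = 0.0930369 nm
a = d * sqrt(h^2+k^2+l^2) = 0.0930369 * sqrt(2)
a = 0.1316 nm


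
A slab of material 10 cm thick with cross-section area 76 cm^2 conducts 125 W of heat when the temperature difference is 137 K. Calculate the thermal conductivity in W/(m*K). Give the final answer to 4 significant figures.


k = Q*L / (A*dT)
L = 0.1 m, A = 7.6e-03 m^2
k = 125 * 0.1 / (7.6e-03 * 137)
k = 12.01 W/(m*K)


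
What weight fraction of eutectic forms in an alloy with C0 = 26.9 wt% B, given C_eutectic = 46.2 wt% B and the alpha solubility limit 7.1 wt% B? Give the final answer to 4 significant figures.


f_primary = (C_e - C0) / (C_e - C_alpha_max)
f_primary = (46.2 - 26.9) / (46.2 - 7.1)
f_primary = 0.493606
f_eutectic = 1 - 0.493606 = 0.5064


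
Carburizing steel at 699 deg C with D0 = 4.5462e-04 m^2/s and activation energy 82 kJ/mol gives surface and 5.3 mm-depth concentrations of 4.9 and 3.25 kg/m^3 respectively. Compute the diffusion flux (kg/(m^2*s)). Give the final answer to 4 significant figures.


Step 1: D = D0 * exp(-Qd/(R*T))
T = 699 + 273.15 = 972.15 K
D = 4.5462e-04 * exp(-82e3 / (8.314 * 972.15)) = 1.78461e-08 m^2/s
Step 2: J = D * (C1 - C2) / dx
J = 1.78461e-08 * (4.9 - 3.25) / 5.3e-03
J = 5.556e-06 kg/(m^2*s)


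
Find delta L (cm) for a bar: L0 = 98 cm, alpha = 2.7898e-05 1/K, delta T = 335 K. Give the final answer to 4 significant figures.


dL = L0 * alpha * dT
dL = 98 * 2.7898e-05 * 335
dL = 0.9159 cm


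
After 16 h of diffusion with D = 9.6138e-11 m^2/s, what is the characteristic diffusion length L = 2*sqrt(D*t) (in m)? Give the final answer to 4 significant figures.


t = 16 hr = 57600 s
Diffusion length = 2*sqrt(D*t)
= 2*sqrt(9.6138e-11 * 57600)
= 4.706e-03 m


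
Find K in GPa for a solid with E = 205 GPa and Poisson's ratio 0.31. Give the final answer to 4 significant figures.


K = E / (3*(1-2*nu))
K = 205 / (3*(1-2*0.31))
K = 179.8 GPa


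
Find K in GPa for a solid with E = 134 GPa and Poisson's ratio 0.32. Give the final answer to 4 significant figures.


K = E / (3*(1-2*nu))
K = 134 / (3*(1-2*0.32))
K = 124.1 GPa
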